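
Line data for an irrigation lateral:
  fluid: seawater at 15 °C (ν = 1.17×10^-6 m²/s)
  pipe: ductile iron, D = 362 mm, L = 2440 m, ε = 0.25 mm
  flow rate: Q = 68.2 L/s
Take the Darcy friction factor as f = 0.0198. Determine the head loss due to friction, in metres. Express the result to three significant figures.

V = 4Q/(πD²) = 4·0.0682/(π·0.362²) = 0.6626 m/s
h_f = f(L/D)V²/(2g) = 0.01980·(2440/0.362)·0.6626²/(2·9.81) = 2.987 m

h_f ≈ 2.99 m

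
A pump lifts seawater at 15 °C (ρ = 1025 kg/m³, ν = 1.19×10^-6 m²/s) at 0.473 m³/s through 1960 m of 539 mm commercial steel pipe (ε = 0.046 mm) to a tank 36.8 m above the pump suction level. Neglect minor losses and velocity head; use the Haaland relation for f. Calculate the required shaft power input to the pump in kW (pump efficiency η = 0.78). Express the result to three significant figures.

V = 4Q/(πD²) = 2.073 m/s; Re = 9.39×10^5; ε/D = 8.53×10^-5; f = 0.01318
h_f = f(L/D)V²/2g = 10.50 m
Total head H = z + h_f = 36.8 + 10.50 = 47.30 m
P_hyd = ρgQH = 1025·9.81·0.473·47.30 = 224.9 kW
P_shaft = P_hyd/η = 224.9/0.78 = 288.4 kW

P_shaft ≈ 288 kW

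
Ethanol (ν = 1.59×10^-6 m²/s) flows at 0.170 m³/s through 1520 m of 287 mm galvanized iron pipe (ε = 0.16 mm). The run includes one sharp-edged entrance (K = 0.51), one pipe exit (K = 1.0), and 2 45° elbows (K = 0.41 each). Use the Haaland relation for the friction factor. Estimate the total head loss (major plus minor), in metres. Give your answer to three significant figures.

V = 4Q/(πD²) = 2.628 m/s; V²/2g = 0.3520 m
Re = 4.74×10^5, ε/D = 5.57×10^-4 → f = 0.01797 (Haaland)
Major: h_f = f(L/D)·V²/2g = 0.01797·5296·0.3520 = 33.50 m
Minor: ΣK = 2.33; h_m = ΣK·V²/2g = 0.8201 m
Total H_L = 33.50 + 0.8201 = 34.32 m

H_L ≈ 34.3 m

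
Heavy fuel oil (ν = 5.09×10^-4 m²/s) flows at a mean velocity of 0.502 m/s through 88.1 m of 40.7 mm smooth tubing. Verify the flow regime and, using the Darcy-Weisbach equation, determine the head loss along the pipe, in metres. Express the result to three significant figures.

h_f ≈ 44.3 m

Re = VD/ν = 0.502·0.04070/5.09×10^-4 = 40.1 → laminar (Re < 2300)
f = 64/Re = 1.594
h_f = f(L/D)V²/(2g) = 1.594·(88.1/0.04070)·0.502²/(2·9.81) = 44.33 m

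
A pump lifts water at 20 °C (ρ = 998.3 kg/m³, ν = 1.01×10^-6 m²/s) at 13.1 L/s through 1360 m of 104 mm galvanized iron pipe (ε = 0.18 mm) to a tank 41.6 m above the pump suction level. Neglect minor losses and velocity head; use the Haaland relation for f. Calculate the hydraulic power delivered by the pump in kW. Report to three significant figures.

P_hyd ≈ 10.1 kW

V = 4Q/(πD²) = 1.542 m/s; Re = 1.59×10^5; ε/D = 0.00173; f = 0.02367
h_f = f(L/D)V²/2g = 37.51 m
Total head H = z + h_f = 41.6 + 37.51 = 79.11 m
P_hyd = ρgQH = 998.3·9.81·0.0131·79.11 = 10.15 kW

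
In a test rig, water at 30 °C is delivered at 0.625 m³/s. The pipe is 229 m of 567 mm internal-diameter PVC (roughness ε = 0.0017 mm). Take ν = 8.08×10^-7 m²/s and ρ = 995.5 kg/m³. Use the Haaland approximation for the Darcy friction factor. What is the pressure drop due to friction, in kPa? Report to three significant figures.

V = 4Q/(πD²) = 4·0.625/(π·0.567²) = 2.475 m/s
Re = VD/ν = 2.475·0.567/8.08×10^-7 = 1.74×10^6 → turbulent
ε/D = 0.0017/567 = 3.00×10^-6
Haaland: f = 0.01065
h_f = f(L/D)V²/(2g) = 0.01065·(229/0.567)·2.475²/(2·9.81) = 1.344 m
Δp = ρg·h_f = 995.5·9.81·1.344 = 13.12 kPa

Δp ≈ 13.1 kPa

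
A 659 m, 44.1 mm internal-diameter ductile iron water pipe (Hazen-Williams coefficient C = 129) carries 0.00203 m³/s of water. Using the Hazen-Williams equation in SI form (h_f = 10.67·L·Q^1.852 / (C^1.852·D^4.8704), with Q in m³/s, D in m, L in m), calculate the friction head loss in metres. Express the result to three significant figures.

h_f ≈ 35.8 m

h_f = 10.67·659·0.00203^1.852 / (129^1.852·0.0441^4.8704) = 35.80 m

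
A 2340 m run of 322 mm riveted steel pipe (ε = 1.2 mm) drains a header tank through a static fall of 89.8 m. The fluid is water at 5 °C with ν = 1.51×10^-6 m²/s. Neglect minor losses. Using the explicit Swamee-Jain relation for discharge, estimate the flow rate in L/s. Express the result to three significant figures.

Q ≈ 240 L/s

Swamee-Jain (Type II): Q = -0.965·√(gD⁵h_f/L)·ln[ε/(3.7D) + √(3.17ν²L/(gD³h_f))]
√(gD⁵h_f/L) = √(9.81·0.322⁵·89.8/2340) = 0.03610
ε/(3.7D) = 0.00101; √(3.17ν²L/(gD³h_f)) = 2.40×10^-5
Q = -0.965·0.03610·ln(0.001031) = 0.2396 m³/s
Check: V = 2.94 m/s, Re = 6.27×10^5, f = 0.02811, h_f = 90.1 m ≈ 89.8 m ✓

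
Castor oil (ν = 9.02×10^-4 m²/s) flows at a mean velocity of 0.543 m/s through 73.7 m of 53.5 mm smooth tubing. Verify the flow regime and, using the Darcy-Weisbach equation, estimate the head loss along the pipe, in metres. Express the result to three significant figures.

Re = VD/ν = 0.543·0.05350/9.02×10^-4 = 32.2 → laminar (Re < 2300)
f = 64/Re = 1.987
h_f = f(L/D)V²/(2g) = 1.987·(73.7/0.05350)·0.543²/(2·9.81) = 41.14 m

h_f ≈ 41.1 m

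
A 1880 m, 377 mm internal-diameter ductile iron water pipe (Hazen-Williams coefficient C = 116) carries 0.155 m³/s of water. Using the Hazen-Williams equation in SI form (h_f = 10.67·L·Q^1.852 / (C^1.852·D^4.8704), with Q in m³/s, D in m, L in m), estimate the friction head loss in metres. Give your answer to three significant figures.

h_f ≈ 11.0 m

h_f = 10.67·1880·0.155^1.852 / (116^1.852·0.377^4.8704) = 11.04 m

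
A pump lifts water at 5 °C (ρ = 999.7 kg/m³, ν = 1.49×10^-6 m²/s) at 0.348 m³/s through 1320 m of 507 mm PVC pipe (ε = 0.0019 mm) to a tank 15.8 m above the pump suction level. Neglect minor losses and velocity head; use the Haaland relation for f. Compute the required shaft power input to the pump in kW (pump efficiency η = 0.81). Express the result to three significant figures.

V = 4Q/(πD²) = 1.724 m/s; Re = 5.87×10^5; ε/D = 3.75×10^-6; f = 0.01274
h_f = f(L/D)V²/2g = 5.025 m
Total head H = z + h_f = 15.8 + 5.025 = 20.82 m
P_hyd = ρgQH = 999.7·9.81·0.348·20.82 = 71.07 kW
P_shaft = P_hyd/η = 71.07/0.81 = 87.74 kW

P_shaft ≈ 87.7 kW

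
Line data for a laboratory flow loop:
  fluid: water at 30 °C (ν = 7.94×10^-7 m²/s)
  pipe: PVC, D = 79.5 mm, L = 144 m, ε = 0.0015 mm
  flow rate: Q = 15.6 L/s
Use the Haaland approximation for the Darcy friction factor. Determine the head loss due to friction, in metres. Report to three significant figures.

h_f ≈ 13.1 m

V = 4Q/(πD²) = 4·0.0156/(π·0.0795²) = 3.143 m/s
Re = VD/ν = 3.143·0.0795/7.94×10^-7 = 3.15×10^5 → turbulent
ε/D = 0.0015/79.5 = 1.89×10^-5
Haaland: f = 0.01438
h_f = f(L/D)V²/(2g) = 0.01438·(144/0.0795)·3.143²/(2·9.81) = 13.11 m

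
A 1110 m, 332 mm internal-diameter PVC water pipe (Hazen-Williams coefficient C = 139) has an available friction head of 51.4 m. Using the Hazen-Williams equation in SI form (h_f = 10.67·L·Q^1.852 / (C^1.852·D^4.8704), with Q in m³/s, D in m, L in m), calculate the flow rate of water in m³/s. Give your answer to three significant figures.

Q ≈ 0.406 m³/s

Rearranging: Q = [h_f·C^1.852·D^4.8704 / (10.67·L)]^(1/1.852)
Q = [51.4·139^1.852·0.332^4.8704 / (10.67·1110)]^0.540 = 0.4055 m³/s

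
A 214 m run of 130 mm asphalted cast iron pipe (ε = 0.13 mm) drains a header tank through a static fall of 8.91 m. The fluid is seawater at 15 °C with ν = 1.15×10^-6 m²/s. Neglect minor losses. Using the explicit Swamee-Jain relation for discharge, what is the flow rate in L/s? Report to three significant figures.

Swamee-Jain (Type II): Q = -0.965·√(gD⁵h_f/L)·ln[ε/(3.7D) + √(3.17ν²L/(gD³h_f))]
√(gD⁵h_f/L) = √(9.81·0.130⁵·8.91/214) = 0.003894
ε/(3.7D) = 2.70×10^-4; √(3.17ν²L/(gD³h_f)) = 6.84×10^-5
Q = -0.965·0.003894·ln(3.386×10^-4) = 0.03003 m³/s
Check: V = 2.26 m/s, Re = 2.56×10^5, f = 0.02091, h_f = 8.98 m ≈ 8.91 m ✓

Q ≈ 30.0 L/s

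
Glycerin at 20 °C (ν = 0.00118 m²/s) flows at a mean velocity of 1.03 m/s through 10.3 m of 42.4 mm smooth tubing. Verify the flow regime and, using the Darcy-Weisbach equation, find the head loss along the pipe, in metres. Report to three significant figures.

Re = VD/ν = 1.03·0.04240/0.00118 = 37.0 → laminar (Re < 2300)
f = 64/Re = 1.729
h_f = f(L/D)V²/(2g) = 1.729·(10.3/0.04240)·1.03²/(2·9.81) = 22.71 m

h_f ≈ 22.7 m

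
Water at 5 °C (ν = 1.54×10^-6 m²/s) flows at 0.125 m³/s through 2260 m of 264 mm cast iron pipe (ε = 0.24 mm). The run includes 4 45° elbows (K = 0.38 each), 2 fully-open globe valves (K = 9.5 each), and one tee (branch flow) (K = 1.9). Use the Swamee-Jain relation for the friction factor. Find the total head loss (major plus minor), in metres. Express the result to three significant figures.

V = 4Q/(πD²) = 2.284 m/s; V²/2g = 0.2658 m
Re = 3.91×10^5, ε/D = 9.09×10^-4 → f = 0.02012 (Swamee-Jain)
Major: h_f = f(L/D)·V²/2g = 0.02012·8561·0.2658 = 45.79 m
Minor: ΣK = 22.4; h_m = ΣK·V²/2g = 5.959 m
Total H_L = 45.79 + 5.959 = 51.75 m

H_L ≈ 51.7 m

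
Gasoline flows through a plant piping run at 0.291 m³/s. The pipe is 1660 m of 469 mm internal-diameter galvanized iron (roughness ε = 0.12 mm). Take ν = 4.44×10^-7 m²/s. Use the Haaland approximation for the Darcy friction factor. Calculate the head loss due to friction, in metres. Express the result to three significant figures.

h_f ≈ 7.62 m

V = 4Q/(πD²) = 4·0.291/(π·0.469²) = 1.684 m/s
Re = VD/ν = 1.684·0.469/4.44×10^-7 = 1.78×10^6 → turbulent
ε/D = 0.12/469 = 2.56×10^-4
Haaland: f = 0.01489
h_f = f(L/D)V²/(2g) = 0.01489·(1660/0.469)·1.684²/(2·9.81) = 7.621 m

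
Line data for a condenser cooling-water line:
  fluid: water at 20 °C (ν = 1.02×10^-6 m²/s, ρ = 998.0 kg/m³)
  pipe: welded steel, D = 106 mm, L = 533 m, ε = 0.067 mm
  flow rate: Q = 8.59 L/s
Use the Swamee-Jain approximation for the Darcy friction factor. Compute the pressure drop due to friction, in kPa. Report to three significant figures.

V = 4Q/(πD²) = 4·0.00859/(π·0.106²) = 0.9734 m/s
Re = VD/ν = 0.9734·0.106/1.02×10^-6 = 1.01×10^5 → turbulent
ε/D = 0.067/106 = 6.32×10^-4
Swamee-Jain: f = 0.02094
h_f = f(L/D)V²/(2g) = 0.02094·(533/0.106)·0.9734²/(2·9.81) = 5.085 m
Δp = ρg·h_f = 998.0·9.81·5.085 = 49.78 kPa

Δp ≈ 49.8 kPa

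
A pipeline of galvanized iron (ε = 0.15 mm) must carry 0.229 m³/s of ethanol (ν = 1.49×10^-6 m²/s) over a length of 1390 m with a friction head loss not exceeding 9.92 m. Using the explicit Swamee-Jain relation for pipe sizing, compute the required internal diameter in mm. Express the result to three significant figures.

Swamee-Jain (Type III): D = 0.66·[ε^1.25·(LQ²/(gh_f))^4.75 + ν·Q^9.4·(L/(gh_f))^5.2]^0.04
LQ²/(gh_f) = 0.7490; L/(gh_f) = 14.28
Term 1 = ε^1.25·(…)^4.75 = 4.21×10^-6; Term 2 = ν·Q^9.4·(…)^5.2 = 1.45×10^-6
D = 0.66·(4.21×10^-6 + 1.45×10^-6)^0.04 = 0.4070 m = 407 mm
Check: V = 1.76 m/s, Re = 4.81×10^5, f = 0.01693, h_f = 9.13 m ≈ 9.92 m ✓

D ≈ 407 mm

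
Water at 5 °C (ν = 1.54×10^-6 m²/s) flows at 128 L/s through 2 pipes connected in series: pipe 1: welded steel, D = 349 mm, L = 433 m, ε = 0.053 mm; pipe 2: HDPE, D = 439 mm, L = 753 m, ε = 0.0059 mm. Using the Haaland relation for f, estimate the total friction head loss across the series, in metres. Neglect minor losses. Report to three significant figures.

H ≈ 2.71 m

Pipe 1: V = 1.338 m/s, Re = 3.03×10^5, ε/D = 1.52×10^-4, f = 0.01565, h_1 = f(L/D)V²/2g = 1.772 m
Pipe 2: V = 0.8457 m/s, Re = 2.41×10^5, ε/D = 1.34×10^-5, f = 0.01504, h_2 = f(L/D)V²/2g = 0.9405 m
Series → Q common, losses add: H = Σh = 2.713 m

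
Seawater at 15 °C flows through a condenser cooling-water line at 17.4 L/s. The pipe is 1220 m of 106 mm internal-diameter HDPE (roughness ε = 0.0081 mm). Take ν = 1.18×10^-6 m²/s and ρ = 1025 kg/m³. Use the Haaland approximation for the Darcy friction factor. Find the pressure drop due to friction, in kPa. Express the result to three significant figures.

V = 4Q/(πD²) = 4·0.0174/(π·0.106²) = 1.972 m/s
Re = VD/ν = 1.972·0.106/1.18×10^-6 = 1.77×10^5 → turbulent
ε/D = 0.0081/106 = 7.64×10^-5
Haaland: f = 0.01635
h_f = f(L/D)V²/(2g) = 0.01635·(1220/0.106)·1.972²/(2·9.81) = 37.30 m
Δp = ρg·h_f = 1025·9.81·37.30 = 375.0 kPa

Δp ≈ 375 kPa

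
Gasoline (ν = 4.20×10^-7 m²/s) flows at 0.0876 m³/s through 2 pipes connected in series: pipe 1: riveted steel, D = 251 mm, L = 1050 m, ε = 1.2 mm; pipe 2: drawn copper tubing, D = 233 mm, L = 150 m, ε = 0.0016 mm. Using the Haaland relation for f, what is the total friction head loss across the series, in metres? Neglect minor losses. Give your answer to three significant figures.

Pipe 1: V = 1.770 m/s, Re = 1.06×10^6, ε/D = 0.00478, f = 0.03010, h_1 = f(L/D)V²/2g = 20.12 m
Pipe 2: V = 2.054 m/s, Re = 1.14×10^6, ε/D = 6.87×10^-6, f = 0.01147, h_2 = f(L/D)V²/2g = 1.588 m
Series → Q common, losses add: H = Σh = 21.71 m

H ≈ 21.7 m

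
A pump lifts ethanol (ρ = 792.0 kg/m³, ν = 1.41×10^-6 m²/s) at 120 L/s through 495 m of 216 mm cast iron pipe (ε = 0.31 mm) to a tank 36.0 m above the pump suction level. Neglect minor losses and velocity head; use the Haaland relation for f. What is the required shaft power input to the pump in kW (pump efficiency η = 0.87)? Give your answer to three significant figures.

P_shaft ≈ 68.0 kW

V = 4Q/(πD²) = 3.275 m/s; Re = 5.02×10^5; ε/D = 0.00144; f = 0.02193
h_f = f(L/D)V²/2g = 27.47 m
Total head H = z + h_f = 36.0 + 27.47 = 63.47 m
P_hyd = ρgQH = 792.0·9.81·0.120·63.47 = 59.18 kW
P_shaft = P_hyd/η = 59.18/0.87 = 68.02 kW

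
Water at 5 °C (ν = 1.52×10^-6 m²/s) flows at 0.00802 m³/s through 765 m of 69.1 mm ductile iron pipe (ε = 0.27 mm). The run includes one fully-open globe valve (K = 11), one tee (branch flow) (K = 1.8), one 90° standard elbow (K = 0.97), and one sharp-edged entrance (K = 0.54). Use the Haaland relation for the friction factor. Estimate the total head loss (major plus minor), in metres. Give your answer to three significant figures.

V = 4Q/(πD²) = 2.139 m/s; V²/2g = 0.2331 m
Re = 9.72×10^4, ε/D = 0.00391 → f = 0.02930 (Haaland)
Major: h_f = f(L/D)·V²/2g = 0.02930·11071·0.2331 = 75.61 m
Minor: ΣK = 14.3; h_m = ΣK·V²/2g = 3.336 m
Total H_L = 75.61 + 3.336 = 78.94 m

H_L ≈ 78.9 m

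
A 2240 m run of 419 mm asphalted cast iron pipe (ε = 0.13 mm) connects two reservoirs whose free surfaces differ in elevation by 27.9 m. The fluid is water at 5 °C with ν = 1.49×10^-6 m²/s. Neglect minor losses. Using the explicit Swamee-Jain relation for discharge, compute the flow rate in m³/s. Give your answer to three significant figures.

Q ≈ 0.349 m³/s

Swamee-Jain (Type II): Q = -0.965·√(gD⁵h_f/L)·ln[ε/(3.7D) + √(3.17ν²L/(gD³h_f))]
√(gD⁵h_f/L) = √(9.81·0.419⁵·27.9/2240) = 0.03972
ε/(3.7D) = 8.39×10^-5; √(3.17ν²L/(gD³h_f)) = 2.80×10^-5
Q = -0.965·0.03972·ln(1.118×10^-4) = 0.3488 m³/s
Check: V = 2.53 m/s, Re = 7.11×10^5, f = 0.01611, h_f = 28.1 m ≈ 27.9 m ✓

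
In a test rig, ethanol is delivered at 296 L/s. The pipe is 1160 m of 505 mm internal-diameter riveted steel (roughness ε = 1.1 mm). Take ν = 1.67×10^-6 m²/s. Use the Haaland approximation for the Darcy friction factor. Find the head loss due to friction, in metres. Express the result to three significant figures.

V = 4Q/(πD²) = 4·0.296/(π·0.505²) = 1.478 m/s
Re = VD/ν = 1.478·0.505/1.67×10^-6 = 4.47×10^5 → turbulent
ε/D = 1.1/505 = 0.00218
Haaland: f = 0.02435
h_f = f(L/D)V²/(2g) = 0.02435·(1160/0.505)·1.478²/(2·9.81) = 6.226 m

h_f ≈ 6.23 m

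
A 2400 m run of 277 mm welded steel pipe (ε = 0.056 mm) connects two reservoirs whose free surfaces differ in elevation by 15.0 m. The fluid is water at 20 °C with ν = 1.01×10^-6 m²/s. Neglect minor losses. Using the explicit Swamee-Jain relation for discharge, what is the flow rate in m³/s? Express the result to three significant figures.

Swamee-Jain (Type II): Q = -0.965·√(gD⁵h_f/L)·ln[ε/(3.7D) + √(3.17ν²L/(gD³h_f))]
√(gD⁵h_f/L) = √(9.81·0.277⁵·15.0/2400) = 0.009999
ε/(3.7D) = 5.46×10^-5; √(3.17ν²L/(gD³h_f)) = 4.98×10^-5
Q = -0.965·0.009999·ln(1.045×10^-4) = 0.08845 m³/s
Check: V = 1.47 m/s, Re = 4.03×10^5, f = 0.01584, h_f = 15.1 m ≈ 15.0 m ✓

Q ≈ 0.0885 m³/s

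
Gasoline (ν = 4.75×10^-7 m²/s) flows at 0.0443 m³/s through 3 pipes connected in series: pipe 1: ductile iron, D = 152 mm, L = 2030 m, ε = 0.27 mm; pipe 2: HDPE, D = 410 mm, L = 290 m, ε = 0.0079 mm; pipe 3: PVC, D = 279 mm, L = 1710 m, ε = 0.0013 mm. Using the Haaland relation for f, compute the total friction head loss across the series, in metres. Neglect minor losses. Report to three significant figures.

H ≈ 95.5 m

Pipe 1: V = 2.441 m/s, Re = 7.81×10^5, ε/D = 0.00178, f = 0.02297, h_1 = f(L/D)V²/2g = 93.19 m
Pipe 2: V = 0.3355 m/s, Re = 2.90×10^5, ε/D = 1.93×10^-5, f = 0.01459, h_2 = f(L/D)V²/2g = 0.05924 m
Pipe 3: V = 0.7246 m/s, Re = 4.26×10^5, ε/D = 4.66×10^-6, f = 0.01349, h_3 = f(L/D)V²/2g = 2.213 m
Series → Q common, losses add: H = Σh = 95.46 m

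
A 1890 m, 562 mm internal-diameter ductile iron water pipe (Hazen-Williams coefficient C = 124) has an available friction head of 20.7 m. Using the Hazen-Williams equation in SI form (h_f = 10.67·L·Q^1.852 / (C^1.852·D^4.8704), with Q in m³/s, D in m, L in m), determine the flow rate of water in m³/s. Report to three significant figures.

Rearranging: Q = [h_f·C^1.852·D^4.8704 / (10.67·L)]^(1/1.852)
Q = [20.7·124^1.852·0.562^4.8704 / (10.67·1890)]^0.540 = 0.6630 m³/s

Q ≈ 0.663 m³/s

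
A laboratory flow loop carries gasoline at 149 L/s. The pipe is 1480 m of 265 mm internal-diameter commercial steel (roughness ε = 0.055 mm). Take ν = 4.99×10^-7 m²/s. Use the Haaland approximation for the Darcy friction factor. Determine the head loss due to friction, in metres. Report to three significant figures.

V = 4Q/(πD²) = 4·0.149/(π·0.265²) = 2.701 m/s
Re = VD/ν = 2.701·0.265/4.99×10^-7 = 1.43×10^6 → turbulent
ε/D = 0.055/265 = 2.08×10^-4
Haaland: f = 0.01445
h_f = f(L/D)V²/(2g) = 0.01445·(1480/0.265)·2.701²/(2·9.81) = 30.02 m

h_f ≈ 30.0 m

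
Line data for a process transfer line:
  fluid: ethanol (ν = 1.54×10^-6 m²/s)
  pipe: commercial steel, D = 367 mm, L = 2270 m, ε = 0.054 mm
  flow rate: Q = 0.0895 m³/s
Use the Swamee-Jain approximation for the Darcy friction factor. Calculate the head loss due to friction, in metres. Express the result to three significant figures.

V = 4Q/(πD²) = 4·0.0895/(π·0.367²) = 0.8461 m/s
Re = VD/ν = 0.8461·0.367/1.54×10^-6 = 2.02×10^5 → turbulent
ε/D = 0.054/367 = 1.47×10^-4
Swamee-Jain: f = 0.01673
h_f = f(L/D)V²/(2g) = 0.01673·(2270/0.367)·0.8461²/(2·9.81) = 3.776 m

h_f ≈ 3.78 m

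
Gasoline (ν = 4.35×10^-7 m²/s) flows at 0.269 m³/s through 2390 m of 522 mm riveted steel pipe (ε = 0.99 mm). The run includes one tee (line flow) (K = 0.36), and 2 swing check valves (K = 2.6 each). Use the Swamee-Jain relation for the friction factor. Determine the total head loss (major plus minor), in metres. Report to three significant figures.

H_L ≈ 9.03 m

V = 4Q/(πD²) = 1.257 m/s; V²/2g = 0.08053 m
Re = 1.51×10^6, ε/D = 0.00190 → f = 0.02328 (Swamee-Jain)
Major: h_f = f(L/D)·V²/2g = 0.02328·4579·0.08053 = 8.583 m
Minor: ΣK = 5.56; h_m = ΣK·V²/2g = 0.4477 m
Total H_L = 8.583 + 0.4477 = 9.031 m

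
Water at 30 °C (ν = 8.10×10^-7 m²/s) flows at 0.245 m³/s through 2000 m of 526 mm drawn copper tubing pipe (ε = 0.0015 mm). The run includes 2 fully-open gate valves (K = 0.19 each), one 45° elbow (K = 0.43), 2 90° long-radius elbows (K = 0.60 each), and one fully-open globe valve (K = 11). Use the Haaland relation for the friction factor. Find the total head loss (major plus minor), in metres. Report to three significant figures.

V = 4Q/(πD²) = 1.127 m/s; V²/2g = 0.06479 m
Re = 7.32×10^5, ε/D = 2.85×10^-6 → f = 0.01226 (Haaland)
Major: h_f = f(L/D)·V²/2g = 0.01226·3802·0.06479 = 3.019 m
Minor: ΣK = 13.0; h_m = ΣK·V²/2g = 0.8429 m
Total H_L = 3.019 + 0.8429 = 3.862 m

H_L ≈ 3.86 m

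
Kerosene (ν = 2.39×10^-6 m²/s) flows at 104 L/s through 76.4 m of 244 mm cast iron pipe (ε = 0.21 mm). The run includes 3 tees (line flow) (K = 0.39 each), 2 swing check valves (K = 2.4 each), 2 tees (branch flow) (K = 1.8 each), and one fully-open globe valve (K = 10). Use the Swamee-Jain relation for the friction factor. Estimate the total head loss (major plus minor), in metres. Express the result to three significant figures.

H_L ≈ 6.55 m

V = 4Q/(πD²) = 2.224 m/s; V²/2g = 0.2521 m
Re = 2.27×10^5, ε/D = 8.61×10^-4 → f = 0.02046 (Swamee-Jain)
Major: h_f = f(L/D)·V²/2g = 0.02046·313.1·0.2521 = 1.615 m
Minor: ΣK = 19.6; h_m = ΣK·V²/2g = 4.934 m
Total H_L = 1.615 + 4.934 = 6.549 m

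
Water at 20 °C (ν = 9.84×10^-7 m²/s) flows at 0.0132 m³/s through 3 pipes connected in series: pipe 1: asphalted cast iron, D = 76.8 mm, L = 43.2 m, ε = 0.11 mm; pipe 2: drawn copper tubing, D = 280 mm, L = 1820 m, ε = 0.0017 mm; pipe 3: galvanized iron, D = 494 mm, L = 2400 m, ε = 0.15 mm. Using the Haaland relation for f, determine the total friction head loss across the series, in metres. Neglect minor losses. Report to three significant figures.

Pipe 1: V = 2.849 m/s, Re = 2.22×10^5, ε/D = 0.00143, f = 0.02240, h_1 = f(L/D)V²/2g = 5.214 m
Pipe 2: V = 0.2144 m/s, Re = 6.10×10^4, ε/D = 6.07×10^-6, f = 0.01983, h_2 = f(L/D)V²/2g = 0.3019 m
Pipe 3: V = 0.06887 m/s, Re = 3.46×10^4, ε/D = 3.04×10^-4, f = 0.02329, h_3 = f(L/D)V²/2g = 0.02735 m
Series → Q common, losses add: H = Σh = 5.544 m

H ≈ 5.54 m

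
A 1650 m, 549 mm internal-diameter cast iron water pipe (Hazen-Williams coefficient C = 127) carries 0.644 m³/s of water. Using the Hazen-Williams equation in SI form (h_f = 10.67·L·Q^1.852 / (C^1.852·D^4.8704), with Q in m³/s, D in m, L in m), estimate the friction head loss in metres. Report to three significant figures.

h_f = 10.67·1650·0.644^1.852 / (127^1.852·0.549^4.8704) = 18.36 m

h_f ≈ 18.4 m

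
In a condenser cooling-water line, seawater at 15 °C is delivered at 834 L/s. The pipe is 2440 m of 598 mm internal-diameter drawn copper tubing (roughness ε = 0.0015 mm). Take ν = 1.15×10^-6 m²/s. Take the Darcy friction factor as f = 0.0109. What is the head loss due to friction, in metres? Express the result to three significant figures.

V = 4Q/(πD²) = 4·0.834/(π·0.598²) = 2.969 m/s
h_f = f(L/D)V²/(2g) = 0.01090·(2440/0.598)·2.969²/(2·9.81) = 19.99 m

h_f ≈ 20.0 m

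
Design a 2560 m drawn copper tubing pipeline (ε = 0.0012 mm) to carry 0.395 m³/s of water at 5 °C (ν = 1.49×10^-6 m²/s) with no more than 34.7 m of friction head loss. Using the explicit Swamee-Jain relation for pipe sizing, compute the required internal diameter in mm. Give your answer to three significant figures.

D ≈ 414 mm

Swamee-Jain (Type III): D = 0.66·[ε^1.25·(LQ²/(gh_f))^4.75 + ν·Q^9.4·(L/(gh_f))^5.2]^0.04
LQ²/(gh_f) = 1.173; L/(gh_f) = 7.520
Term 1 = ε^1.25·(…)^4.75 = 8.49×10^-8; Term 2 = ν·Q^9.4·(…)^5.2 = 8.66×10^-6
D = 0.66·(8.49×10^-8 + 8.66×10^-6)^0.04 = 0.4142 m = 414 mm
Check: V = 2.93 m/s, Re = 8.15×10^5, f = 0.01208, h_f = 32.7 m ≈ 34.7 m ✓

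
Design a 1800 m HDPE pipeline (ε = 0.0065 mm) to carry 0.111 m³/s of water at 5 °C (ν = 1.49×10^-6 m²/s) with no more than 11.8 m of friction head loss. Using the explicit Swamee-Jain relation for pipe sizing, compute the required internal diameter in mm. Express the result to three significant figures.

D ≈ 299 mm

Swamee-Jain (Type III): D = 0.66·[ε^1.25·(LQ²/(gh_f))^4.75 + ν·Q^9.4·(L/(gh_f))^5.2]^0.04
LQ²/(gh_f) = 0.1916; L/(gh_f) = 15.55
Term 1 = ε^1.25·(…)^4.75 = 1.28×10^-10; Term 2 = ν·Q^9.4·(…)^5.2 = 2.49×10^-9
D = 0.66·(1.28×10^-10 + 2.49×10^-9)^0.04 = 0.2994 m = 299 mm
Check: V = 1.58 m/s, Re = 3.17×10^5, f = 0.01449, h_f = 11.0 m ≈ 11.8 m ✓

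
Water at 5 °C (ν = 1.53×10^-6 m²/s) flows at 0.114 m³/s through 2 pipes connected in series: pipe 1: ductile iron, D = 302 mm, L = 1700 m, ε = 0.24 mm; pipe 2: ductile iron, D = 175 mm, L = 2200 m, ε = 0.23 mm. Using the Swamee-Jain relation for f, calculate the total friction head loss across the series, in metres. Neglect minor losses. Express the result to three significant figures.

H ≈ 325 m

Pipe 1: V = 1.591 m/s, Re = 3.14×10^5, ε/D = 7.95×10^-4, f = 0.01980, h_1 = f(L/D)V²/2g = 14.39 m
Pipe 2: V = 4.740 m/s, Re = 5.42×10^5, ε/D = 0.00131, f = 0.02158, h_2 = f(L/D)V²/2g = 310.6 m
Series → Q common, losses add: H = Σh = 325.0 m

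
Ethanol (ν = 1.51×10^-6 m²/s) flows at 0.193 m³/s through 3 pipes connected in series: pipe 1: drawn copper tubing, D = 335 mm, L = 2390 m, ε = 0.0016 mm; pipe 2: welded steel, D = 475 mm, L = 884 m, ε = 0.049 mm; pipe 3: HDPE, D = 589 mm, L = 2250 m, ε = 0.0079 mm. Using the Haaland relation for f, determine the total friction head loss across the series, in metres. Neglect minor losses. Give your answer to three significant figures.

H ≈ 26.1 m

Pipe 1: V = 2.190 m/s, Re = 4.86×10^5, ε/D = 4.78×10^-6, f = 0.01318, h_1 = f(L/D)V²/2g = 22.98 m
Pipe 2: V = 1.089 m/s, Re = 3.43×10^5, ε/D = 1.03×10^-4, f = 0.01498, h_2 = f(L/D)V²/2g = 1.686 m
Pipe 3: V = 0.7083 m/s, Re = 2.76×10^5, ε/D = 1.34×10^-5, f = 0.01467, h_3 = f(L/D)V²/2g = 1.433 m
Series → Q common, losses add: H = Σh = 26.10 m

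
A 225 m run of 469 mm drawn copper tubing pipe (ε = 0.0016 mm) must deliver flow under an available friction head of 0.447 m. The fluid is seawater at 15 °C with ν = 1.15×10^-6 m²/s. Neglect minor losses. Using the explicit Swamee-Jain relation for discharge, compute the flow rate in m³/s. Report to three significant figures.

Q ≈ 0.202 m³/s

Swamee-Jain (Type II): Q = -0.965·√(gD⁵h_f/L)·ln[ε/(3.7D) + √(3.17ν²L/(gD³h_f))]
√(gD⁵h_f/L) = √(9.81·0.469⁵·0.447/225) = 0.02103
ε/(3.7D) = 9.22×10^-7; √(3.17ν²L/(gD³h_f)) = 4.57×10^-5
Q = -0.965·0.02103·ln(4.659×10^-5) = 0.2024 m³/s
Check: V = 1.17 m/s, Re = 4.78×10^5, f = 0.01325, h_f = 0.445 m ≈ 0.447 m ✓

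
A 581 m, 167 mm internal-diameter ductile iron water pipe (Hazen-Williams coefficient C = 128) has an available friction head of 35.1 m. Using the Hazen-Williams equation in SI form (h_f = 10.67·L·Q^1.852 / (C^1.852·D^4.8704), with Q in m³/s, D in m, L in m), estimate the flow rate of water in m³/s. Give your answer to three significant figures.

Q ≈ 0.0708 m³/s

Rearranging: Q = [h_f·C^1.852·D^4.8704 / (10.67·L)]^(1/1.852)
Q = [35.1·128^1.852·0.167^4.8704 / (10.67·581)]^0.540 = 0.07076 m³/s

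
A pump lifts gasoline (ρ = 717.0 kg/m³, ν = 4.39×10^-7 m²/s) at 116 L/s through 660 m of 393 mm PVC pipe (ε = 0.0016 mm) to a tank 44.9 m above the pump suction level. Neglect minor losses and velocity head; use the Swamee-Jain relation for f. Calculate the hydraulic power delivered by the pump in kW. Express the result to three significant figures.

P_hyd ≈ 37.4 kW

V = 4Q/(πD²) = 0.9563 m/s; Re = 8.56×10^5; ε/D = 4.07×10^-6; f = 0.01201
h_f = f(L/D)V²/2g = 0.9400 m
Total head H = z + h_f = 44.9 + 0.9400 = 45.84 m
P_hyd = ρgQH = 717.0·9.81·0.116·45.84 = 37.40 kW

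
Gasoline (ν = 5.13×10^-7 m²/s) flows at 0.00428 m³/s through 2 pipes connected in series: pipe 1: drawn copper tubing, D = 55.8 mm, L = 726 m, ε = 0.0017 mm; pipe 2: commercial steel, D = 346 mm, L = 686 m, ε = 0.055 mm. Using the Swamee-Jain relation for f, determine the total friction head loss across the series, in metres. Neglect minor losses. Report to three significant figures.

Pipe 1: V = 1.750 m/s, Re = 1.90×10^5, ε/D = 3.05×10^-5, f = 0.01595, h_1 = f(L/D)V²/2g = 32.40 m
Pipe 2: V = 0.04552 m/s, Re = 3.07×10^4, ε/D = 1.59×10^-4, f = 0.02374, h_2 = f(L/D)V²/2g = 0.004970 m
Series → Q common, losses add: H = Σh = 32.41 m

H ≈ 32.4 m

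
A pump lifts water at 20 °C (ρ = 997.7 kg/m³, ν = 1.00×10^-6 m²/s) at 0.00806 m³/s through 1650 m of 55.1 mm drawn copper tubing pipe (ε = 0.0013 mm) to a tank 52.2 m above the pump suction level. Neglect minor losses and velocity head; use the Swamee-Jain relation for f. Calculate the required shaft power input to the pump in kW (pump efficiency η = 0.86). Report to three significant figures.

V = 4Q/(πD²) = 3.380 m/s; Re = 1.86×10^5; ε/D = 2.36×10^-5; f = 0.01596
h_f = f(L/D)V²/2g = 278.3 m
Total head H = z + h_f = 52.2 + 278.3 = 330.5 m
P_hyd = ρgQH = 997.7·9.81·0.00806·330.5 = 26.07 kW
P_shaft = P_hyd/η = 26.07/0.86 = 30.31 kW

P_shaft ≈ 30.3 kW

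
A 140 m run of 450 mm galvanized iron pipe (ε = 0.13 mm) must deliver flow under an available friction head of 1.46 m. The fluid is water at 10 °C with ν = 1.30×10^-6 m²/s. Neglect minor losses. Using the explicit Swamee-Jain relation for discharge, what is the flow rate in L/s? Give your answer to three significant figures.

Swamee-Jain (Type II): Q = -0.965·√(gD⁵h_f/L)·ln[ε/(3.7D) + √(3.17ν²L/(gD³h_f))]
√(gD⁵h_f/L) = √(9.81·0.450⁵·1.46/140) = 0.04345
ε/(3.7D) = 7.81×10^-5; √(3.17ν²L/(gD³h_f)) = 2.40×10^-5
Q = -0.965·0.04345·ln(1.021×10^-4) = 0.3853 m³/s
Check: V = 2.42 m/s, Re = 8.39×10^5, f = 0.01579, h_f = 1.47 m ≈ 1.46 m ✓

Q ≈ 385 L/s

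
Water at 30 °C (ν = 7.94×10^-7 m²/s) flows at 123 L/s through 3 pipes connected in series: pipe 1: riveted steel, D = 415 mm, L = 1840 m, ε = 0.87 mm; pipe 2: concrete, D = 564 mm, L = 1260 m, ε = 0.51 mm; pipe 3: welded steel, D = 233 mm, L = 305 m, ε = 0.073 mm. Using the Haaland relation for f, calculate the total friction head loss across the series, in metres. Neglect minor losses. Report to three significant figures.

H ≈ 13.8 m

Pipe 1: V = 0.9093 m/s, Re = 4.75×10^5, ε/D = 0.00210, f = 0.02409, h_1 = f(L/D)V²/2g = 4.502 m
Pipe 2: V = 0.4923 m/s, Re = 3.50×10^5, ε/D = 9.04×10^-4, f = 0.01999, h_2 = f(L/D)V²/2g = 0.5517 m
Pipe 3: V = 2.885 m/s, Re = 8.47×10^5, ε/D = 3.13×10^-4, f = 0.01582, h_3 = f(L/D)V²/2g = 8.786 m
Series → Q common, losses add: H = Σh = 13.84 m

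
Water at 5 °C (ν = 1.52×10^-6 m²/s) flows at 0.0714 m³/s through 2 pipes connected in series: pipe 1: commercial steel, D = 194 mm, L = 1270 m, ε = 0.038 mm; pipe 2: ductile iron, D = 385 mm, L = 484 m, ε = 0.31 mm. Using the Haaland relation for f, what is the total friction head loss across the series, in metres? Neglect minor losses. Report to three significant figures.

H ≈ 31.6 m

Pipe 1: V = 2.415 m/s, Re = 3.08×10^5, ε/D = 1.96×10^-4, f = 0.01598, h_1 = f(L/D)V²/2g = 31.11 m
Pipe 2: V = 0.6133 m/s, Re = 1.55×10^5, ε/D = 8.05×10^-4, f = 0.02045, h_2 = f(L/D)V²/2g = 0.4930 m
Series → Q common, losses add: H = Σh = 31.60 m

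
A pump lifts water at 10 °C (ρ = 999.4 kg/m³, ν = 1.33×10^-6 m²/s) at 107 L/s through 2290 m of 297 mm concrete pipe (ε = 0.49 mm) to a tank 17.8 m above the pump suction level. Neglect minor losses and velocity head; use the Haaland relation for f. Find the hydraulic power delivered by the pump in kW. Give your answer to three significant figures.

P_hyd ≈ 41.1 kW

V = 4Q/(πD²) = 1.544 m/s; Re = 3.45×10^5; ε/D = 0.00165; f = 0.02284
h_f = f(L/D)V²/2g = 21.41 m
Total head H = z + h_f = 17.8 + 21.41 = 39.21 m
P_hyd = ρgQH = 999.4·9.81·0.107·39.21 = 41.13 kW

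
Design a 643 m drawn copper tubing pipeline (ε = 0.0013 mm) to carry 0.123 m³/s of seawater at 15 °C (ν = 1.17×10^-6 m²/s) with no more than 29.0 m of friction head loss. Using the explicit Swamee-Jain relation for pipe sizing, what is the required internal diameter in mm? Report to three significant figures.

D ≈ 206 mm

Swamee-Jain (Type III): D = 0.66·[ε^1.25·(LQ²/(gh_f))^4.75 + ν·Q^9.4·(L/(gh_f))^5.2]^0.04
LQ²/(gh_f) = 0.03419; L/(gh_f) = 2.260
Term 1 = ε^1.25·(…)^4.75 = 4.77×10^-15; Term 2 = ν·Q^9.4·(…)^5.2 = 2.26×10^-13
D = 0.66·(4.77×10^-15 + 2.26×10^-13)^0.04 = 0.2061 m = 206 mm
Check: V = 3.69 m/s, Re = 6.49×10^5, f = 0.01262, h_f = 27.3 m ≈ 29.0 m ✓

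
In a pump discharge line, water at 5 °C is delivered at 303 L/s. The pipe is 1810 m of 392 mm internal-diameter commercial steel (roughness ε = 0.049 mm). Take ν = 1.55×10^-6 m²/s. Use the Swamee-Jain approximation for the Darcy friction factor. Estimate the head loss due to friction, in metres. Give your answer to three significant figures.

V = 4Q/(πD²) = 4·0.303/(π·0.392²) = 2.511 m/s
Re = VD/ν = 2.511·0.392/1.55×10^-6 = 6.35×10^5 → turbulent
ε/D = 0.049/392 = 1.25×10^-4
Swamee-Jain: f = 0.01440
h_f = f(L/D)V²/(2g) = 0.01440·(1810/0.392)·2.511²/(2·9.81) = 21.36 m

h_f ≈ 21.4 m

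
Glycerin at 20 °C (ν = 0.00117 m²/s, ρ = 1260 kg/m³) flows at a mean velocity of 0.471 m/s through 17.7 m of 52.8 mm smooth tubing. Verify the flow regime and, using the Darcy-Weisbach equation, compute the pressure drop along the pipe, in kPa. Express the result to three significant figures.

Δp ≈ 141 kPa

Re = VD/ν = 0.471·0.05280/0.00117 = 21.3 → laminar (Re < 2300)
f = 64/Re = 3.011
h_f = f(L/D)V²/(2g) = 3.011·(17.7/0.05280)·0.471²/(2·9.81) = 11.41 m
Δp = ρg·h_f = 1260·9.81·11.41 = 141.1 kPa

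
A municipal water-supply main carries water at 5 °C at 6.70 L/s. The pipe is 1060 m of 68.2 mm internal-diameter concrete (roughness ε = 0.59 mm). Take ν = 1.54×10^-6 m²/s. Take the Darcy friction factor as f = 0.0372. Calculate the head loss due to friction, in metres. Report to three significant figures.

V = 4Q/(πD²) = 4·0.00670/(π·0.0682²) = 1.834 m/s
h_f = f(L/D)V²/(2g) = 0.03720·(1060/0.0682)·1.834²/(2·9.81) = 99.13 m

h_f ≈ 99.1 m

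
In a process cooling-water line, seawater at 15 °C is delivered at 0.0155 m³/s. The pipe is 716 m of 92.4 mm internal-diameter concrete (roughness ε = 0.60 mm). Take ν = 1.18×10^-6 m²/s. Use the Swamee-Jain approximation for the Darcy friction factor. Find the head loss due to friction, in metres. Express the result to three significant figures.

V = 4Q/(πD²) = 4·0.0155/(π·0.0924²) = 2.312 m/s
Re = VD/ν = 2.312·0.0924/1.18×10^-6 = 1.81×10^5 → turbulent
ε/D = 0.60/92.4 = 0.00649
Swamee-Jain: f = 0.03354
h_f = f(L/D)V²/(2g) = 0.03354·(716/0.0924)·2.312²/(2·9.81) = 70.78 m

h_f ≈ 70.8 m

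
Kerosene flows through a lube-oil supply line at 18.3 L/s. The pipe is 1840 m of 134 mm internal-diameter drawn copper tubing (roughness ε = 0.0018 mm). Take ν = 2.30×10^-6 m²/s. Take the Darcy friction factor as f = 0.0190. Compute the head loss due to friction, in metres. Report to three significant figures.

h_f ≈ 22.4 m

V = 4Q/(πD²) = 4·0.0183/(π·0.134²) = 1.298 m/s
h_f = f(L/D)V²/(2g) = 0.01900·(1840/0.134)·1.298²/(2·9.81) = 22.39 m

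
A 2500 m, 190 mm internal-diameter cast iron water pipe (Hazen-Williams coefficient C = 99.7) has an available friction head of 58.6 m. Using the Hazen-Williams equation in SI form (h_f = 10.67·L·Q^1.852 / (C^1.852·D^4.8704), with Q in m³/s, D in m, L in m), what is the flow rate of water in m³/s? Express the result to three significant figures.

Q ≈ 0.0464 m³/s

Rearranging: Q = [h_f·C^1.852·D^4.8704 / (10.67·L)]^(1/1.852)
Q = [58.6·99.7^1.852·0.190^4.8704 / (10.67·2500)]^0.540 = 0.04641 m³/s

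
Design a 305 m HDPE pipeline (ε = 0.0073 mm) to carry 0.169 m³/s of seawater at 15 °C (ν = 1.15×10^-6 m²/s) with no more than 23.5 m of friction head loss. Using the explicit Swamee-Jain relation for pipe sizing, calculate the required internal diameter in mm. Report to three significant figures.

Swamee-Jain (Type III): D = 0.66·[ε^1.25·(LQ²/(gh_f))^4.75 + ν·Q^9.4·(L/(gh_f))^5.2]^0.04
LQ²/(gh_f) = 0.03779; L/(gh_f) = 1.323
Term 1 = ε^1.25·(…)^4.75 = 6.63×10^-14; Term 2 = ν·Q^9.4·(…)^5.2 = 2.72×10^-13
D = 0.66·(6.63×10^-14 + 2.72×10^-13)^0.04 = 0.2093 m = 209 mm
Check: V = 4.91 m/s, Re = 8.94×10^5, f = 0.01257, h_f = 22.5 m ≈ 23.5 m ✓

D ≈ 209 mm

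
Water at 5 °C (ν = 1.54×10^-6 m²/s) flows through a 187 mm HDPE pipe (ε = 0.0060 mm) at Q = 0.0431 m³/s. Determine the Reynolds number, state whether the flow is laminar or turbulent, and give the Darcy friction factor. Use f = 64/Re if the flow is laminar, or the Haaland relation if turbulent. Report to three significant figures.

V = 4Q/(πD²) = 1.569 m/s
Re = VD/ν = 1.569·0.187/1.54×10^-6 = 1.91×10^5
Re > 4000 → turbulent; ε/D = 3.21×10^-5
Haaland: f = 0.01585

Re ≈ 1.91×10^5; turbulent; f ≈ 0.0158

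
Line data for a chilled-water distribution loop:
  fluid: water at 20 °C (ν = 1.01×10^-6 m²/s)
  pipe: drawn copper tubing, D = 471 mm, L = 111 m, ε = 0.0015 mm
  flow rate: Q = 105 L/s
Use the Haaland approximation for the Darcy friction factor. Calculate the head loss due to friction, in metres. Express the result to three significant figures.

V = 4Q/(πD²) = 4·0.105/(π·0.471²) = 0.6026 m/s
Re = VD/ν = 0.6026·0.471/1.01×10^-6 = 2.81×10^5 → turbulent
ε/D = 0.0015/471 = 3.18×10^-6
Haaland: f = 0.01454
h_f = f(L/D)V²/(2g) = 0.01454·(111/0.471)·0.6026²/(2·9.81) = 0.06345 m

h_f ≈ 0.0634 m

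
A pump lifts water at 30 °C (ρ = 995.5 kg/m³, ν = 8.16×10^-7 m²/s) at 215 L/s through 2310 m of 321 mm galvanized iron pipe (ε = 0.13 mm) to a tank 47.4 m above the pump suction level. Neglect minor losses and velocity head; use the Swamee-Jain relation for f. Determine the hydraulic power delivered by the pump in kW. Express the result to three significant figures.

P_hyd ≈ 190 kW

V = 4Q/(πD²) = 2.657 m/s; Re = 1.05×10^6; ε/D = 4.05×10^-4; f = 0.01659
h_f = f(L/D)V²/2g = 42.96 m
Total head H = z + h_f = 47.4 + 42.96 = 90.36 m
P_hyd = ρgQH = 995.5·9.81·0.215·90.36 = 189.7 kW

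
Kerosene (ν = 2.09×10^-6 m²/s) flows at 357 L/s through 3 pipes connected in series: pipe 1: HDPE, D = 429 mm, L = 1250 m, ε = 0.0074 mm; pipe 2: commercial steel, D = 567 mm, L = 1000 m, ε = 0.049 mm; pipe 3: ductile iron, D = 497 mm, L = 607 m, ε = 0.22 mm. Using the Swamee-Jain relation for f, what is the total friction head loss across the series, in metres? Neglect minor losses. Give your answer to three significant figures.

H ≈ 18.4 m

Pipe 1: V = 2.470 m/s, Re = 5.07×10^5, ε/D = 1.72×10^-5, f = 0.01333, h_1 = f(L/D)V²/2g = 12.08 m
Pipe 2: V = 1.414 m/s, Re = 3.84×10^5, ε/D = 8.64×10^-5, f = 0.01479, h_2 = f(L/D)V²/2g = 2.659 m
Pipe 3: V = 1.840 m/s, Re = 4.38×10^5, ε/D = 4.43×10^-4, f = 0.01754, h_3 = f(L/D)V²/2g = 3.697 m
Series → Q common, losses add: H = Σh = 18.44 m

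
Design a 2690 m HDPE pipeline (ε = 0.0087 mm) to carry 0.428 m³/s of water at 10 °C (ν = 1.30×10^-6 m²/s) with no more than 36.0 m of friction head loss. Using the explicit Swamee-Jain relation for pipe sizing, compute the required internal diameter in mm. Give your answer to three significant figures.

Swamee-Jain (Type III): D = 0.66·[ε^1.25·(LQ²/(gh_f))^4.75 + ν·Q^9.4·(L/(gh_f))^5.2]^0.04
LQ²/(gh_f) = 1.395; L/(gh_f) = 7.617
Term 1 = ε^1.25·(…)^4.75 = 2.30×10^-6; Term 2 = ν·Q^9.4·(…)^5.2 = 1.72×10^-5
D = 0.66·(2.30×10^-6 + 1.72×10^-5)^0.04 = 0.4277 m = 428 mm
Check: V = 2.98 m/s, Re = 9.80×10^5, f = 0.01212, h_f = 34.5 m ≈ 36.0 m ✓

D ≈ 428 mm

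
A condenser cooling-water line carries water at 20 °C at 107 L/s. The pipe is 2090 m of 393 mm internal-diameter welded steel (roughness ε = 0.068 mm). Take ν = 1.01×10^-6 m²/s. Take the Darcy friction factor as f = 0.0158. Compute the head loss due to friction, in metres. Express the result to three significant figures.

h_f ≈ 3.33 m

V = 4Q/(πD²) = 4·0.107/(π·0.393²) = 0.8821 m/s
h_f = f(L/D)V²/(2g) = 0.01580·(2090/0.393)·0.8821²/(2·9.81) = 3.332 m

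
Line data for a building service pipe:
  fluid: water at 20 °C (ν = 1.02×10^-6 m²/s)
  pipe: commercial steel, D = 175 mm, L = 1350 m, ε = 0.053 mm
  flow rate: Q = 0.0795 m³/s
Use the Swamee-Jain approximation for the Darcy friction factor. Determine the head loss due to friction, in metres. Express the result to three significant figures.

V = 4Q/(πD²) = 4·0.0795/(π·0.175²) = 3.305 m/s
Re = VD/ν = 3.305·0.175/1.02×10^-6 = 5.67×10^5 → turbulent
ε/D = 0.053/175 = 3.03×10^-4
Swamee-Jain: f = 0.01626
h_f = f(L/D)V²/(2g) = 0.01626·(1350/0.175)·3.305²/(2·9.81) = 69.84 m

h_f ≈ 69.8 m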